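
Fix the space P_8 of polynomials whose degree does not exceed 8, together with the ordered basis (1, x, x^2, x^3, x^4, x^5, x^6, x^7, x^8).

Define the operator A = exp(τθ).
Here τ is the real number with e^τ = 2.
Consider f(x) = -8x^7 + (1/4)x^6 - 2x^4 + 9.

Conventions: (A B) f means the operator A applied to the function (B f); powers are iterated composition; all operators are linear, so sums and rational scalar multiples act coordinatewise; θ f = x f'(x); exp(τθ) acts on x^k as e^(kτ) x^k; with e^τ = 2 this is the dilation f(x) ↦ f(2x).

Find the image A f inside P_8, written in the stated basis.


exp(τθ) x^k = e^(kτ) x^k; with e^τ = 2 this sends x^k to 2^k x^k
x^4 ↦ 16 x^4
x^6 ↦ 64 x^6
x^7 ↦ 128 x^7
applying this coordinatewise to f: exp(τθ) f = -1024x^7 + 16x^6 - 32x^4 + 9

the image equals g(x) = -1024x^7 + 16x^6 - 32x^4 + 9


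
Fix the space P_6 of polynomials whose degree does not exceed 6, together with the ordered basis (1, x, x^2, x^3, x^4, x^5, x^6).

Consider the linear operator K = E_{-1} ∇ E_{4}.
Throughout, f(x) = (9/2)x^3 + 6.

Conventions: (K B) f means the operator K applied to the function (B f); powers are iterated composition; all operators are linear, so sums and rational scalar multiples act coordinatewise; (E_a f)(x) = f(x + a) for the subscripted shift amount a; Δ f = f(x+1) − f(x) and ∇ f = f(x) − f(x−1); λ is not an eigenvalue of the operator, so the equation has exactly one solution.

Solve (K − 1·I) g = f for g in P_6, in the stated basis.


the result is g(x) = -(9/2)x^3 - (27/2)x^2 - (189/2)x - 507/2

write g with unknown coordinates in the stated basis and equate coefficients in (K − 1·I) g = f
solving from the highest basis element down gives g = -(9/2)x^3 - (27/2)x^2 - (189/2)x - 507/2
check: K g = -(27/2)x^2 - (189/2)x - 495/2
so K g − 1·g = (9/2)x^3 + 6 = f ✓


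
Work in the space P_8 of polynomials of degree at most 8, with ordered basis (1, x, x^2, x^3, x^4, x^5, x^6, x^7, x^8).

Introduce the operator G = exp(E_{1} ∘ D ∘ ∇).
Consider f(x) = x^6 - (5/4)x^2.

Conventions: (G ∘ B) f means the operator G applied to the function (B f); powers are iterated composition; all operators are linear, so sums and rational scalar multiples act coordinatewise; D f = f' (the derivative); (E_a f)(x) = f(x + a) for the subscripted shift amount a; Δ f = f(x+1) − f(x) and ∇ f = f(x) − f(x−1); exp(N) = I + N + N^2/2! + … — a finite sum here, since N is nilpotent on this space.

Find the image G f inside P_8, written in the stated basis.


the result is g(x) = x^6 + 30x^4 + 60x^3 + (955/4)x^2 + 390x + 667/2

order-1 term: 30x^4 + 60x^3 + 60x^2 + 30x + 7/2
order-2 term: 180x^2 + 360x + 210
order-3 term: 120
the series for exp(E_{1} ∘ D ∘ ∇) f terminates at order 3
exp(E_{1} ∘ D ∘ ∇) f = x^6 + 30x^4 + 60x^3 + (955/4)x^2 + 390x + 667/2


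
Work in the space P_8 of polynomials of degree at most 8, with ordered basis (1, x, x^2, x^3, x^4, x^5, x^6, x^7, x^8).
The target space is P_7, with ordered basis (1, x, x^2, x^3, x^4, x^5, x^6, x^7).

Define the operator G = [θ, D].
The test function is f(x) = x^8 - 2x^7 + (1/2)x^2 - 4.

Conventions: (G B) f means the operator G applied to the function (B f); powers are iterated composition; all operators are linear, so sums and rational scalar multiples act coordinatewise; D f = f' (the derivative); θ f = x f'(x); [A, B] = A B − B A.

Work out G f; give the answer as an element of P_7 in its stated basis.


the result is g(x) = -8x^7 + 14x^6 - x

D f = 8x^7 - 14x^6 + x
θ D f = 56x^7 - 84x^6 + x
θ f = 8x^8 - 14x^7 + x^2
D θ f = 64x^7 - 98x^6 + 2x
[θ, D] f = -8x^7 + 14x^6 - x


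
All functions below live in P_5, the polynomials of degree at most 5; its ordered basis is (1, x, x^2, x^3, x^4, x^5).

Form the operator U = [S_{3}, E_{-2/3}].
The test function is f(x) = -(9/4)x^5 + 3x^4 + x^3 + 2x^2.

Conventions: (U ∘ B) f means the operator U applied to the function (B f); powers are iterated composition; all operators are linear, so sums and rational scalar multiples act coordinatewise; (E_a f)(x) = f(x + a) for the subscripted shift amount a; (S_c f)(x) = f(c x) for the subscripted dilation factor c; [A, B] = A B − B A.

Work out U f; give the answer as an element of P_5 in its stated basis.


the result is g(x) = -1215x^4 + 2592x^3 - 2100x^2 + (2384/3)x - 3200/27

E_{-2/3} f = -(9/4)x^5 + (21/2)x^4 - 17x^3 + (44/3)x^2 - (64/9)x + 40/27
S_{3} E_{-2/3} f = -(2187/4)x^5 + (1701/2)x^4 - 459x^3 + 132x^2 - (64/3)x + 40/27
S_{3} f = -(2187/4)x^5 + 243x^4 + 27x^3 + 18x^2
E_{-2/3} S_{3} f = -(2187/4)x^5 + (4131/2)x^4 - 3051x^3 + 2232x^2 - 816x + 120
[S_{3}, E_{-2/3}] f = -1215x^4 + 2592x^3 - 2100x^2 + (2384/3)x - 3200/27


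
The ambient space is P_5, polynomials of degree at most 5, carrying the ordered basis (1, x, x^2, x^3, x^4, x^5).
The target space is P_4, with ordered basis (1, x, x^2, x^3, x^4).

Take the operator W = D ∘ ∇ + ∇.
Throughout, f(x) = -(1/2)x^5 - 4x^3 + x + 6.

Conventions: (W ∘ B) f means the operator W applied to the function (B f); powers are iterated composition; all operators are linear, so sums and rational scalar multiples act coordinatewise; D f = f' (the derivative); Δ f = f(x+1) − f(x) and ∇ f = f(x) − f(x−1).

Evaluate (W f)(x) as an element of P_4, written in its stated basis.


the result is g(x) = -(5/2)x^4 - 5x^3 - 2x^2 - (39/2)x + 11

∇ f = -(5/2)x^4 + 5x^3 - 17x^2 + (29/2)x - 7/2
D ∇ f = -10x^3 + 15x^2 - 34x + 29/2
∇ f = -(5/2)x^4 + 5x^3 - 17x^2 + (29/2)x - 7/2
(D ∘ ∇ + ∇) f = -(5/2)x^4 - 5x^3 - 2x^2 - (39/2)x + 11


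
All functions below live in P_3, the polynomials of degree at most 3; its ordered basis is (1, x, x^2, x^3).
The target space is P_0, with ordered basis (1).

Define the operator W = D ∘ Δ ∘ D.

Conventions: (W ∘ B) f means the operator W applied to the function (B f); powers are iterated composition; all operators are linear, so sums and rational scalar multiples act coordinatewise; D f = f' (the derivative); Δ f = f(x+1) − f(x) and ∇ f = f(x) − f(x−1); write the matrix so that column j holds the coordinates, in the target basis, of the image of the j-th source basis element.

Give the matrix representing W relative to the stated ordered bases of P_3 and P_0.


the matrix is [[0, 0, 0, 6]] (rows listed top to bottom)

image of 1: 0
image of x: 0
image of x^2: 0
image of x^3: 6
each image's coordinates form column j of the matrix


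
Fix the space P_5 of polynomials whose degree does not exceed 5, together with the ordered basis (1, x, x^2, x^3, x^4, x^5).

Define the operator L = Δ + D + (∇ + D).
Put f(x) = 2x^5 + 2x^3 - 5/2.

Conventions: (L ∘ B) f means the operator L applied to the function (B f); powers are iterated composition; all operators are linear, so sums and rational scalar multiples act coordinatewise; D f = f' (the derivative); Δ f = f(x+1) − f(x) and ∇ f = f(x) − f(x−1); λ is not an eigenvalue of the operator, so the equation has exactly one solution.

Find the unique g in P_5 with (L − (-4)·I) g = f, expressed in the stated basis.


write g with unknown coordinates in the stated basis and equate coefficients in (L − (-4)·I) g = f
solving from the highest basis element down gives g = (1/2)x^5 - (5/2)x^4 + (21/2)x^3 - 34x^2 + 73x - 633/8
check: L g = 10x^4 - 40x^3 + 136x^2 - 292x + 314
so L g − (-4)·g = 2x^5 + 2x^3 - 5/2 = f ✓

g(x) = (1/2)x^5 - (5/2)x^4 + (21/2)x^3 - 34x^2 + 73x - 633/8


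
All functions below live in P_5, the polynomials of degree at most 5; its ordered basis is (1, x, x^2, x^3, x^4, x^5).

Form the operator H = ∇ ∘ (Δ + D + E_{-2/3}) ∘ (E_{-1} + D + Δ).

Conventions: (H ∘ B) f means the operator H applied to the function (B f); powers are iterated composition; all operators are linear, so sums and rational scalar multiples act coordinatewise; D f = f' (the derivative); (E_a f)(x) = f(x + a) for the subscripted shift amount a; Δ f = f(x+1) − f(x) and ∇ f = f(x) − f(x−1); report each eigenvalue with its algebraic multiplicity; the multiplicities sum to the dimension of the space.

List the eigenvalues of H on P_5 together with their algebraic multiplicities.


image of 1: 0
image of x: 1
image of x^2: 2x + 11/3
image of x^3: 3x^2 + 11x + 37/3
image of x^4: 4x^3 + 22x^2 + (148/3)x + 643/27
image of x^5: 5x^4 + (110/3)x^3 + (370/3)x^2 + (3215/27)x + 2981/81
the matrix is upper triangular; its diagonal is (0, 0, 0, 0, 0, 0)
for a triangular matrix the eigenvalues are the diagonal entries, with algebraic multiplicity their repetition count

λ = 0 (multiplicity 6)


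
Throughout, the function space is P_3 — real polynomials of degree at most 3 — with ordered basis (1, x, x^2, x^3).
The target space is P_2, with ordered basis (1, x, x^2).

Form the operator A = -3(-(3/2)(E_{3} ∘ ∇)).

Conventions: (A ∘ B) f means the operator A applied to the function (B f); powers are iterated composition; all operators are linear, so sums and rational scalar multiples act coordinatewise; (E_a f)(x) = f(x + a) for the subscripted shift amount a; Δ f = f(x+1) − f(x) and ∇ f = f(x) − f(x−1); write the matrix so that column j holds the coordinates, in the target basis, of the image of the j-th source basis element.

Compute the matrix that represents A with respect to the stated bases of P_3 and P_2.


the matrix is [[0, 9/2, 45/2, 171/2]; [0, 0, 9, 135/2]; [0, 0, 0, 27/2]] (rows listed top to bottom)

image of 1: 0
image of x: 9/2
image of x^2: 9x + 45/2
image of x^3: (27/2)x^2 + (135/2)x + 171/2
each image's coordinates form column j of the matrix


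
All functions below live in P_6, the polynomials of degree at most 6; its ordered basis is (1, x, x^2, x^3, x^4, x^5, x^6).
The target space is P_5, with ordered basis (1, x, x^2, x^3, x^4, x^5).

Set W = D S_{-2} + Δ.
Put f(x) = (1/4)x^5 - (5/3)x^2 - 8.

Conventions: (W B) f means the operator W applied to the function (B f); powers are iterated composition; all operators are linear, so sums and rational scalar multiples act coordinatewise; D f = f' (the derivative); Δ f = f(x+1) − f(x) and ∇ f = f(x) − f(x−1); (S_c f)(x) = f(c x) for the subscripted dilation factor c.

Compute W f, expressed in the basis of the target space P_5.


S_{-2} f = -8x^5 - (20/3)x^2 - 8
D S_{-2} f = -40x^4 - (40/3)x
Δ f = (5/4)x^4 + (5/2)x^3 + (5/2)x^2 - (25/12)x - 17/12
(D S_{-2} + Δ) f = -(155/4)x^4 + (5/2)x^3 + (5/2)x^2 - (185/12)x - 17/12

g(x) = -(155/4)x^4 + (5/2)x^3 + (5/2)x^2 - (185/12)x - 17/12


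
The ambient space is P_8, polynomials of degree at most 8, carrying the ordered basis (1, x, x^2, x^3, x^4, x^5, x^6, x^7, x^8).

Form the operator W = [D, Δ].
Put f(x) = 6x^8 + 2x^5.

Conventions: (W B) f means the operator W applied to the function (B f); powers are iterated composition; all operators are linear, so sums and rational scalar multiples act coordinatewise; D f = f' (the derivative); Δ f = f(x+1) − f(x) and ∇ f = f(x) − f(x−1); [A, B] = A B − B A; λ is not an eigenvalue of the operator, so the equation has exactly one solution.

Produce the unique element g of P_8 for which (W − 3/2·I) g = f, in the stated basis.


write g with unknown coordinates in the stated basis and equate coefficients in (W − 3/2·I) g = f
solving from the highest basis element down gives g = -4x^8 - (4/3)x^5
check: W g = 0
so W g − 3/2·g = 6x^8 + 2x^5 = f ✓

g(x) = -4x^8 - (4/3)x^5


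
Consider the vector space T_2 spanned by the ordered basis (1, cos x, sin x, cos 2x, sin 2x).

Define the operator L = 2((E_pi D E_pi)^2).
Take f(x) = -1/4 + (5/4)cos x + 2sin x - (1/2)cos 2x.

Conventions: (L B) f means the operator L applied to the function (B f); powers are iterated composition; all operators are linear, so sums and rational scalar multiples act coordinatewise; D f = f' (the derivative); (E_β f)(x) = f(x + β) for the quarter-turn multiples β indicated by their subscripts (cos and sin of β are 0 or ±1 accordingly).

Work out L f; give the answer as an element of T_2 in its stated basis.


the image equals g(x) = -(5/2)cos x - 4sin x + 4cos 2x

E_pi f = -1/4 - (5/4)cos x - 2sin x - (1/2)cos 2x
D E_pi f = -2cos x + (5/4)sin x + sin 2x
E_pi D E_pi f = 2cos x - (5/4)sin x + sin 2x
E_pi (E_pi D E_pi) f = -2cos x + (5/4)sin x + sin 2x
D E_pi (E_pi D E_pi) f = (5/4)cos x + 2sin x + 2cos 2x
E_pi D E_pi (E_pi D E_pi) f = -(5/4)cos x - 2sin x + 2cos 2x
(2((E_pi D E_pi)^2)) f = -(5/2)cos x - 4sin x + 4cos 2x


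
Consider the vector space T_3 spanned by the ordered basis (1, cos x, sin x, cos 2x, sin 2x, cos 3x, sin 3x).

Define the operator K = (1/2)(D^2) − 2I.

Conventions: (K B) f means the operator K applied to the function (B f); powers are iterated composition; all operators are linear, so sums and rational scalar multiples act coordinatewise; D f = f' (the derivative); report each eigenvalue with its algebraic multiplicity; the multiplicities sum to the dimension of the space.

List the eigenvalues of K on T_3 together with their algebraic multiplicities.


λ = -13/2 (multiplicity 2), λ = -4 (multiplicity 2), λ = -5/2 (multiplicity 2), λ = -2 (multiplicity 1)

image of 1: -2
image of cos x: -(5/2)cos x
image of sin x: -(5/2)sin x
image of cos 2x: -4cos 2x
image of sin 2x: -4sin 2x
image of cos 3x: -(13/2)cos 3x
image of sin 3x: -(13/2)sin 3x
the matrix is diagonal; its diagonal is (-2, -5/2, -5/2, -4, -4, -13/2, -13/2)
for a triangular matrix the eigenvalues are the diagonal entries, with algebraic multiplicity their repetition count


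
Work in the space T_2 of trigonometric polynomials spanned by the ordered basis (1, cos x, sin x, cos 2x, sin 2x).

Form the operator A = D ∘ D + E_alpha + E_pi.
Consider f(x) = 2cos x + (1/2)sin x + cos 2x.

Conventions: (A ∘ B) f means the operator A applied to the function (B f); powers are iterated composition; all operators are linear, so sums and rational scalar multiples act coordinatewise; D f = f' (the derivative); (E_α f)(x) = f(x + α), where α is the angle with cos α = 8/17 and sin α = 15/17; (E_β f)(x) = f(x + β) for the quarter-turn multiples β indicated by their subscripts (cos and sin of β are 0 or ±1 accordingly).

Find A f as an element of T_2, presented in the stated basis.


the image equals g(x) = -(89/34)cos x - (43/17)sin x - (1028/289)cos 2x - (240/289)sin 2x

D f = (1/2)cos x - 2sin x - 2sin 2x
D D f = -2cos x - (1/2)sin x - 4cos 2x
E_alpha f = (47/34)cos x - (26/17)sin x - (161/289)cos 2x - (240/289)sin 2x
E_pi f = -2cos x - (1/2)sin x + cos 2x
(D ∘ D + E_alpha + E_pi) f = -(89/34)cos x - (43/17)sin x - (1028/289)cos 2x - (240/289)sin 2x


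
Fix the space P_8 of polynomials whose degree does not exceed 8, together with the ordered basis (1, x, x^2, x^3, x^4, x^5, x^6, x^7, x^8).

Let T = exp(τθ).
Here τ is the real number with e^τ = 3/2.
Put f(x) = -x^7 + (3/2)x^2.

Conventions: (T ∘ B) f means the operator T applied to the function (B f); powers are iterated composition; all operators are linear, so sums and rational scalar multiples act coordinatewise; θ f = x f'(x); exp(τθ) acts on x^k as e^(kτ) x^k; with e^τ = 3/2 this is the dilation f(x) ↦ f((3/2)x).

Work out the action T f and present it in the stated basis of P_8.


the result is g(x) = -(2187/128)x^7 + (27/8)x^2

exp(τθ) x^k = e^(kτ) x^k; with e^τ = 3/2 this sends x^k to (3/2)^k x^k
x^2 ↦ 9/4 x^2
x^7 ↦ 2187/128 x^7
applying this coordinatewise to f: exp(τθ) f = -(2187/128)x^7 + (27/8)x^2


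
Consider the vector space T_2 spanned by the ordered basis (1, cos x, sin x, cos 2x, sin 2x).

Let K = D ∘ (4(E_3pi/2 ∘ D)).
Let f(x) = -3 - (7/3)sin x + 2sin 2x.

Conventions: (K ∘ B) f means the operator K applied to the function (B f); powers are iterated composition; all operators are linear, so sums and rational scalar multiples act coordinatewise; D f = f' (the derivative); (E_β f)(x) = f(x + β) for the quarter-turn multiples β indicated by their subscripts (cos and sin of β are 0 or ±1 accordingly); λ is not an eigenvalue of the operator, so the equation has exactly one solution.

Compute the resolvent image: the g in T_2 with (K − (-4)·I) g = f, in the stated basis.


write g with unknown coordinates in the stated basis and equate coefficients in (K − (-4)·I) g = f
solving from the highest basis element down gives g = -3/4 + (7/24)cos x - (7/24)sin x + (1/10)sin 2x
check: K g = -(7/6)cos x - (7/6)sin x + (8/5)sin 2x
so K g − (-4)·g = -3 - (7/3)sin x + 2sin 2x = f ✓

g(x) = -3/4 + (7/24)cos x - (7/24)sin x + (1/10)sin 2x


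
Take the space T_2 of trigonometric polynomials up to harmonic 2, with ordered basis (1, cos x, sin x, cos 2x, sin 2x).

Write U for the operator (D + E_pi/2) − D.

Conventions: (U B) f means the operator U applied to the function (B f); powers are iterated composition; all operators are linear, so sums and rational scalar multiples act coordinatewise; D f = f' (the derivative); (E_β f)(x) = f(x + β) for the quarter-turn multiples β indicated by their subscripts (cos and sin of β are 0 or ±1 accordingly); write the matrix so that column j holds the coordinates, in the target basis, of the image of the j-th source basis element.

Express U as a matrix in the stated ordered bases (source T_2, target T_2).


image of 1: 1
image of cos x: -sin x
image of sin x: cos x
image of cos 2x: -cos 2x
image of sin 2x: -sin 2x
each image's coordinates form column j of the matrix

the matrix is [[1, 0, 0, 0, 0]; [0, 0, 1, 0, 0]; [0, -1, 0, 0, 0]; [0, 0, 0, -1, 0]; [0, 0, 0, 0, -1]] (rows listed top to bottom)


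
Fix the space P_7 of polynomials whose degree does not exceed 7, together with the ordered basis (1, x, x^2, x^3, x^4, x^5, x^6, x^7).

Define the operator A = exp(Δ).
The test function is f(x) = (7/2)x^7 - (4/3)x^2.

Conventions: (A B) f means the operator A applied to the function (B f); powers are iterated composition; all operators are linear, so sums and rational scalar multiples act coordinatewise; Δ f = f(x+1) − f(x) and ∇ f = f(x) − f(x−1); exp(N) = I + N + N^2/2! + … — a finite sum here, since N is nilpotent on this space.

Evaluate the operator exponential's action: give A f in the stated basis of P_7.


order-1 term: (49/2)x^6 + (147/2)x^5 + (245/2)x^4 + (245/2)x^3 + (147/2)x^2 + (131/6)x + 13/6
order-2 term: (147/2)x^5 + (735/2)x^4 + (1715/2)x^3 + (2205/2)x^2 + (1519/2)x + 1315/6
order-3 term: (245/2)x^4 + 735x^3 + (3675/2)x^2 + 2205x + 2107/2
order-4 term: (245/2)x^3 + 735x^2 + (3185/2)x + 1225
order-5 term: (147/2)x^2 + (735/2)x + 490
order-6 term: (49/2)x + 147/2
order-7 term: 7/2
the series for exp(Δ) f terminates at order 7
exp(Δ) f = (7/2)x^7 + (49/2)x^6 + 147x^5 + (1225/2)x^4 + (3675/2)x^3 + (11462/3)x^2 + (29825/6)x + 18401/6

the image equals g(x) = (7/2)x^7 + (49/2)x^6 + 147x^5 + (1225/2)x^4 + (3675/2)x^3 + (11462/3)x^2 + (29825/6)x + 18401/6


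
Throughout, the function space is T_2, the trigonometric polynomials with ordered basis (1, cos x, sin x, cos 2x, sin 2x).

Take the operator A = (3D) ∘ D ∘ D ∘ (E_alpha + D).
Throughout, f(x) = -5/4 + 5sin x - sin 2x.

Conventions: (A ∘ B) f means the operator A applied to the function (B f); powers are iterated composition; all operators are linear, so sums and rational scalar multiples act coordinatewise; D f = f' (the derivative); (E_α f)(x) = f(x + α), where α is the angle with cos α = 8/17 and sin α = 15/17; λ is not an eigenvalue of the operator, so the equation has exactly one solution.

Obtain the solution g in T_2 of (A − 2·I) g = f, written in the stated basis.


g(x) = 5/8 + (6/13)cos x + (31/26)sin x + (138/46711)cos 2x - (1361/93422)sin 2x

write g with unknown coordinates in the stated basis and equate coefficients in (A − 2·I) g = f
solving from the highest basis element down gives g = 5/8 + (6/13)cos x + (31/26)sin x + (138/46711)cos 2x - (1361/93422)sin 2x
check: A g = (12/13)cos x + (96/13)sin x + (276/46711)cos 2x - (48072/46711)sin 2x
so A g − 2·g = -5/4 + 5sin x - sin 2x = f ✓


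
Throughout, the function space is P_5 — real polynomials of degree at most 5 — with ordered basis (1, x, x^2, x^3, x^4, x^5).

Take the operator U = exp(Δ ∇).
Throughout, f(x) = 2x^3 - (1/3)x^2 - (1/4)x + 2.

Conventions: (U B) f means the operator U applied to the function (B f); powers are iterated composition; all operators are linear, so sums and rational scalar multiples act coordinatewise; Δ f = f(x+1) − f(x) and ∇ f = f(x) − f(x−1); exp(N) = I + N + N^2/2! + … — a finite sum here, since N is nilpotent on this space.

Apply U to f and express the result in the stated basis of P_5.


the image equals g(x) = 2x^3 - (1/3)x^2 + (47/4)x + 4/3

order-1 term: 12x - 2/3
the series for exp(Δ ∇) f terminates at order 1
exp(Δ ∇) f = 2x^3 - (1/3)x^2 + (47/4)x + 4/3


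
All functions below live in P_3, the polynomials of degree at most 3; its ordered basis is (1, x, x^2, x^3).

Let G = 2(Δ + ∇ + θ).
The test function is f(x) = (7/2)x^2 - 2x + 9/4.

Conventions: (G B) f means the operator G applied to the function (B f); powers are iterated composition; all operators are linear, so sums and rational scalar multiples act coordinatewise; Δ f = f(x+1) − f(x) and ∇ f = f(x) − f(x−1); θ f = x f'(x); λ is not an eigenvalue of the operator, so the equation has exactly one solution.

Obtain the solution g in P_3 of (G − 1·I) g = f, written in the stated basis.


the image equals g(x) = (7/6)x^2 - (34/3)x - 571/12

write g with unknown coordinates in the stated basis and equate coefficients in (G − 1·I) g = f
solving from the highest basis element down gives g = (7/6)x^2 - (34/3)x - 571/12
check: G g = (14/3)x^2 - (40/3)x - 136/3
so G g − 1·g = (7/2)x^2 - 2x + 9/4 = f ✓


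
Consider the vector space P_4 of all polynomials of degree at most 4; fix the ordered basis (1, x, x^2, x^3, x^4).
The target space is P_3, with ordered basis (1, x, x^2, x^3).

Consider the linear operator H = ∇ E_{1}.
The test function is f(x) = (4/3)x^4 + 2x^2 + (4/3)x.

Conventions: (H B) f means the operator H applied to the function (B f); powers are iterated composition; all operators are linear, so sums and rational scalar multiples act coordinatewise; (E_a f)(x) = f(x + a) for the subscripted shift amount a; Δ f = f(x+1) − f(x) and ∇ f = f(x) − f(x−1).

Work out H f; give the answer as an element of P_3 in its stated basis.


E_{1} f = (4/3)x^4 + (16/3)x^3 + 10x^2 + (32/3)x + 14/3
∇ E_{1} f = (16/3)x^3 + 8x^2 + (28/3)x + 14/3

the result is g(x) = (16/3)x^3 + 8x^2 + (28/3)x + 14/3


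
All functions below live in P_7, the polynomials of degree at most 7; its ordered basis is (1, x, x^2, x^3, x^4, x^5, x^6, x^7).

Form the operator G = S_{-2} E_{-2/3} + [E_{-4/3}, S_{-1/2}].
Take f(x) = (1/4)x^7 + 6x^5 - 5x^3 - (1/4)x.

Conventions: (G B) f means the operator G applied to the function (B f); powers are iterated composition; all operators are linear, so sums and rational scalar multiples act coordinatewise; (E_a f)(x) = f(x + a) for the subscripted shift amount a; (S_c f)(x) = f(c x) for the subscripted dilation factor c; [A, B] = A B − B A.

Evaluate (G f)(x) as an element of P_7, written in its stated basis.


E_{-2/3} f = (1/4)x^7 - (7/6)x^6 + (25/3)x^5 - (610/27)x^4 + (1895/81)x^3 - (686/81)x^2 - (2441/2916)x + 3689/4374
S_{-2} E_{-2/3} f = -32x^7 - (224/3)x^6 - (800/3)x^5 - (9760/27)x^4 - (15160/81)x^3 - (2744/81)x^2 + (2441/1458)x + 3689/4374
S_{-1/2} f = -(1/512)x^7 - (3/16)x^5 + (5/8)x^3 + (1/8)x
E_{-4/3} S_{-1/2} f = -(1/512)x^7 + (7/384)x^6 - (25/96)x^5 + (305/216)x^4 - (1895/648)x^3 + (343/162)x^2 + (2441/5832)x - 3689/4374
E_{-4/3} f = (1/4)x^7 - (7/3)x^6 + (46/3)x^5 - (1640/27)x^4 + (10475/81)x^3 - (11692/81)x^2 + (226663/2916)x - 32743/2187
S_{-1/2} E_{-4/3} f = -(1/512)x^7 - (7/192)x^6 - (23/48)x^5 - (205/54)x^4 - (10475/648)x^3 - (2923/81)x^2 - (226663/5832)x - 32743/2187
[E_{-4/3}, S_{-1/2}] f = (7/128)x^6 + (7/32)x^5 + (125/24)x^4 + (715/54)x^3 + (2063/54)x^2 + (3182/81)x + 20599/1458
(S_{-2} E_{-2/3} + [E_{-4/3}, S_{-1/2}]) f = -32x^7 - (28651/384)x^6 - (25579/96)x^5 - (76955/216)x^4 - (28175/162)x^3 + (701/162)x^2 + (59717/1458)x + 32743/2187

the result is g(x) = -32x^7 - (28651/384)x^6 - (25579/96)x^5 - (76955/216)x^4 - (28175/162)x^3 + (701/162)x^2 + (59717/1458)x + 32743/2187


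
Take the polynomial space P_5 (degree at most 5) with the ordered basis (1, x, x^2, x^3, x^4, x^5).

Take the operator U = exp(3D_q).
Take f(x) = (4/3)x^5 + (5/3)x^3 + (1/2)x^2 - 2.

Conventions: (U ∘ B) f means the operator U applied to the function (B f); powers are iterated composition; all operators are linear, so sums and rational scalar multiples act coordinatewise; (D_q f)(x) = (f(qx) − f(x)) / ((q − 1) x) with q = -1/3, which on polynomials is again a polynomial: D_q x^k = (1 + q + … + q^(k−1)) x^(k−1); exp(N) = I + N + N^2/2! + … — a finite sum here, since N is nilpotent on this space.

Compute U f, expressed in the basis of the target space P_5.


g(x) = (4/3)x^5 + (244/81)x^4 + (3655/729)x^3 + (91751/13122)x^2 + (40616/6561)x + 18239/4374

order-1 term: (244/81)x^4 + (35/9)x^2 + x
order-2 term: (2440/729)x^3 + (35/9)x + 3/2
order-3 term: (17080/6561)x^2 + 35/9
order-4 term: (8540/6561)x
order-5 term: 1708/2187
the series for exp(3D_q) f terminates at order 5
exp(3D_q) f = (4/3)x^5 + (244/81)x^4 + (3655/729)x^3 + (91751/13122)x^2 + (40616/6561)x + 18239/4374


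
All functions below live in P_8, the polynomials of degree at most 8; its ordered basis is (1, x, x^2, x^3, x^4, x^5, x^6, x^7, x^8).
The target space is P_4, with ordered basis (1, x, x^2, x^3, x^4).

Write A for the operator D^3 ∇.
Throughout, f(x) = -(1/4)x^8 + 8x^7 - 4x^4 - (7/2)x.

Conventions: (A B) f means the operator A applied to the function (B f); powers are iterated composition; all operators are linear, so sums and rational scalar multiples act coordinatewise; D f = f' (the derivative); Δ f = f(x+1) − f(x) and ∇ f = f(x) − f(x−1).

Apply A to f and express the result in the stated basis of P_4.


the result is g(x) = -420x^4 + 7560x^3 - 10920x^2 + 7140x - 1860

∇ f = -2x^7 + 63x^6 - 182x^5 + (595/2)x^4 - 310x^3 + 199x^2 - 74x + 35/4
D ∇ f = -14x^6 + 378x^5 - 910x^4 + 1190x^3 - 930x^2 + 398x - 74
D D ∇ f = -84x^5 + 1890x^4 - 3640x^3 + 3570x^2 - 1860x + 398
D D D ∇ f = -420x^4 + 7560x^3 - 10920x^2 + 7140x - 1860


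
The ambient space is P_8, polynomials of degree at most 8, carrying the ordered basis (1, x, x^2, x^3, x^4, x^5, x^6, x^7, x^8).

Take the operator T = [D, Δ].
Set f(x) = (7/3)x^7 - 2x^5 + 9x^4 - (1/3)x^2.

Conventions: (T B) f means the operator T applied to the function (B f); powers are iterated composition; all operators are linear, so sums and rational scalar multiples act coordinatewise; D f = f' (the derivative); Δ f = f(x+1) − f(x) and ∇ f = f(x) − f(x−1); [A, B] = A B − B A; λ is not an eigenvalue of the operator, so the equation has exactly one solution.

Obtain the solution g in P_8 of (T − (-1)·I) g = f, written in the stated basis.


g(x) = (7/3)x^7 - 2x^5 + 9x^4 - (1/3)x^2

write g with unknown coordinates in the stated basis and equate coefficients in (T − (-1)·I) g = f
solving from the highest basis element down gives g = (7/3)x^7 - 2x^5 + 9x^4 - (1/3)x^2
check: T g = 0
so T g − (-1)·g = (7/3)x^7 - 2x^5 + 9x^4 - (1/3)x^2 = f ✓


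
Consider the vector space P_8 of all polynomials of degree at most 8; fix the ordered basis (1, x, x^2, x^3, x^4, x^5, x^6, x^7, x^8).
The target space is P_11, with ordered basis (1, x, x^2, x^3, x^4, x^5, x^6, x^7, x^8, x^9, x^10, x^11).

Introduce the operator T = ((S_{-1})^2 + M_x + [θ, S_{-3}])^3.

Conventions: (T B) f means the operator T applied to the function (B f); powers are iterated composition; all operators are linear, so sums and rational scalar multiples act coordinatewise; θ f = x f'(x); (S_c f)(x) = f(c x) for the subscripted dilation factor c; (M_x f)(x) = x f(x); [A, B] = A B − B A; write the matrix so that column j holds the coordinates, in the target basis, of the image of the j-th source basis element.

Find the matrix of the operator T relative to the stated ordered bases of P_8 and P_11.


the matrix is [[1, 0, 0, 0, 0, 0, 0, 0, 0]; [3, 1, 0, 0, 0, 0, 0, 0, 0]; [3, 3, 1, 0, 0, 0, 0, 0, 0]; [1, 3, 3, 1, 0, 0, 0, 0, 0]; [0, 1, 3, 3, 1, 0, 0, 0, 0]; [0, 0, 1, 3, 3, 1, 0, 0, 0]; [0, 0, 0, 1, 3, 3, 1, 0, 0]; [0, 0, 0, 0, 1, 3, 3, 1, 0]; [0, 0, 0, 0, 0, 1, 3, 3, 1]; [0, 0, 0, 0, 0, 0, 1, 3, 3]; [0, 0, 0, 0, 0, 0, 0, 1, 3]; [0, 0, 0, 0, 0, 0, 0, 0, 1]] (rows listed top to bottom)

image of 1: x^3 + 3x^2 + 3x + 1
image of x: x^4 + 3x^3 + 3x^2 + x
image of x^2: x^5 + 3x^4 + 3x^3 + x^2
image of x^3: x^6 + 3x^5 + 3x^4 + x^3
image of x^4: x^7 + 3x^6 + 3x^5 + x^4
image of x^5: x^8 + 3x^7 + 3x^6 + x^5
image of x^6: x^9 + 3x^8 + 3x^7 + x^6
image of x^7: x^10 + 3x^9 + 3x^8 + x^7
image of x^8: x^11 + 3x^10 + 3x^9 + x^8
each image's coordinates form column j of the matrix


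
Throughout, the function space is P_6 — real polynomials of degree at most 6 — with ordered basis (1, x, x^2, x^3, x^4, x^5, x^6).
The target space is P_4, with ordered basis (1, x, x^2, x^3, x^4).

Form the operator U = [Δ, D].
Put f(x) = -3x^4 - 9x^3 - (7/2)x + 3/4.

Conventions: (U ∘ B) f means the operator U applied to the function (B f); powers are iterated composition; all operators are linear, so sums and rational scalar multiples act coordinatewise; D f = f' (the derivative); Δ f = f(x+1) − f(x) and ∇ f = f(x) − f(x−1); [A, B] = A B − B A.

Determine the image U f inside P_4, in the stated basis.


D f = -12x^3 - 27x^2 - 7/2
Δ D f = -36x^2 - 90x - 39
Δ f = -12x^3 - 45x^2 - 39x - 31/2
D Δ f = -36x^2 - 90x - 39
[Δ, D] f = 0

g(x) = 0


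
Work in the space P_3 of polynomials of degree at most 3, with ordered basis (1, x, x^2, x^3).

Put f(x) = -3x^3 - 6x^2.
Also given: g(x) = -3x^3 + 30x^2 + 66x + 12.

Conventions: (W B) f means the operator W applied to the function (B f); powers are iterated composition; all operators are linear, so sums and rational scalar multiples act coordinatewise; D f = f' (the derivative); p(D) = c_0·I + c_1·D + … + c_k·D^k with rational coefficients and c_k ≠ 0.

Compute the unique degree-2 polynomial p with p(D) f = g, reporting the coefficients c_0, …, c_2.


c_0 = 1, c_1 = -4, c_2 = -1

D^0 f = -3x^3 - 6x^2
D^1 f = -9x^2 - 12x
D^2 f = -18x - 12
matching coefficients of g against c_0 f + c_1 Df + … from the top degree down determines the c_i
solution: c_0 = 1, c_1 = -4, c_2 = -1


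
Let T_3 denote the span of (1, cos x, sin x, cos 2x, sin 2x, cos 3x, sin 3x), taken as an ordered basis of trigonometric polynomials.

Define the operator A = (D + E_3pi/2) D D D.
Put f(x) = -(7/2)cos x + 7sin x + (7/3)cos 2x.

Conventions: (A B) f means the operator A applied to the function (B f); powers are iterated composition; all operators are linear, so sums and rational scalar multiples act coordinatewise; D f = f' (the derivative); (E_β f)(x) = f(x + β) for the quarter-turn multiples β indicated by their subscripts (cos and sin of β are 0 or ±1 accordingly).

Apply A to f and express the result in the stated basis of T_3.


the result is g(x) = (112/3)cos 2x - (56/3)sin 2x

D f = 7cos x + (7/2)sin x - (14/3)sin 2x
D D f = (7/2)cos x - 7sin x - (28/3)cos 2x
D (D D) f = -7cos x - (7/2)sin x + (56/3)sin 2x
D D (D D) f = -(7/2)cos x + 7sin x + (112/3)cos 2x
E_3pi/2 D (D D) f = (7/2)cos x - 7sin x - (56/3)sin 2x
(D + E_3pi/2) D (D D) f = (112/3)cos 2x - (56/3)sin 2x


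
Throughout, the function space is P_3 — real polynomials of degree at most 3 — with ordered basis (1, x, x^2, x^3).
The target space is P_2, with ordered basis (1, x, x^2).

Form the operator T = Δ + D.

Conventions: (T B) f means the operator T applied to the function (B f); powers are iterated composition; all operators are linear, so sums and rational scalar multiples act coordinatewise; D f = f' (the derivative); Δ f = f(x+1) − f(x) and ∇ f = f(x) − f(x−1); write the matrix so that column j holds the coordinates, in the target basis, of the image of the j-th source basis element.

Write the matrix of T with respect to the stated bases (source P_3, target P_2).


image of 1: 0
image of x: 2
image of x^2: 4x + 1
image of x^3: 6x^2 + 3x + 1
each image's coordinates form column j of the matrix

the matrix is [[0, 2, 1, 1]; [0, 0, 4, 3]; [0, 0, 0, 6]] (rows listed top to bottom)


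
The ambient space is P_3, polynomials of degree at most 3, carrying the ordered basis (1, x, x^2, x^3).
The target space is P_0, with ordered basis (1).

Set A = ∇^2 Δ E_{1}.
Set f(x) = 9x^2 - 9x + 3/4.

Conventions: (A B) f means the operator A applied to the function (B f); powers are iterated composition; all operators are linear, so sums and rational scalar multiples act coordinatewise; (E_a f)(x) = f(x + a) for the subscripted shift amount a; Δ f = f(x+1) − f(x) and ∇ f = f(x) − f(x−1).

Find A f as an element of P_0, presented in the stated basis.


the image equals g(x) = 0

E_{1} f = 9x^2 + 9x + 3/4
Δ E_{1} f = 18x + 18
∇ Δ E_{1} f = 18
∇ ∇ Δ E_{1} f = 0


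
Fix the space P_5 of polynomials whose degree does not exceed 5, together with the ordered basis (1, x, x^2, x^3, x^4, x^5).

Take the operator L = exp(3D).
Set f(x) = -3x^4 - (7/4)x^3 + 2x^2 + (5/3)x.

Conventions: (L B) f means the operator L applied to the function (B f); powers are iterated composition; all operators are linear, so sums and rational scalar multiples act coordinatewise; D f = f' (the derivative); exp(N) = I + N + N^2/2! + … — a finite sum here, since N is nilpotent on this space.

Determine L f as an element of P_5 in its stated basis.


order-1 term: -36x^3 - (63/4)x^2 + 12x + 5
order-2 term: -162x^2 - (189/4)x + 18
order-3 term: -324x - 189/4
order-4 term: -243
the series for exp(3D) f terminates at order 4
exp(3D) f = -3x^4 - (151/4)x^3 - (703/4)x^2 - (4291/12)x - 1069/4

the image equals g(x) = -3x^4 - (151/4)x^3 - (703/4)x^2 - (4291/12)x - 1069/4


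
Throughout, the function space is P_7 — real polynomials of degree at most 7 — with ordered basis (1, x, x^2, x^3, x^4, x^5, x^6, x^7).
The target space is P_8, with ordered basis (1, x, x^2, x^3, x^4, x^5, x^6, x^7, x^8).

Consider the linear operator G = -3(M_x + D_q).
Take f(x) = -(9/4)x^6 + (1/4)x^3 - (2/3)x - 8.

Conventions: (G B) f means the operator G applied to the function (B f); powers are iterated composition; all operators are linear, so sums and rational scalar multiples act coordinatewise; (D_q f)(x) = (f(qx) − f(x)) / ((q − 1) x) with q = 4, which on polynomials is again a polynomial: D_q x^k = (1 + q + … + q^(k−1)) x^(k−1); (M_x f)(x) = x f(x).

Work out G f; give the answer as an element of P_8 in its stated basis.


the image equals g(x) = (27/4)x^7 + (36855/4)x^5 - (3/4)x^4 - (55/4)x^2 + 24x + 2

M_x f = -(9/4)x^7 + (1/4)x^4 - (2/3)x^2 - 8x
D_q f = -(12285/4)x^5 + (21/4)x^2 - 2/3
(M_x + D_q) f = -(9/4)x^7 - (12285/4)x^5 + (1/4)x^4 + (55/12)x^2 - 8x - 2/3
(-3(M_x + D_q)) f = (27/4)x^7 + (36855/4)x^5 - (3/4)x^4 - (55/4)x^2 + 24x + 2


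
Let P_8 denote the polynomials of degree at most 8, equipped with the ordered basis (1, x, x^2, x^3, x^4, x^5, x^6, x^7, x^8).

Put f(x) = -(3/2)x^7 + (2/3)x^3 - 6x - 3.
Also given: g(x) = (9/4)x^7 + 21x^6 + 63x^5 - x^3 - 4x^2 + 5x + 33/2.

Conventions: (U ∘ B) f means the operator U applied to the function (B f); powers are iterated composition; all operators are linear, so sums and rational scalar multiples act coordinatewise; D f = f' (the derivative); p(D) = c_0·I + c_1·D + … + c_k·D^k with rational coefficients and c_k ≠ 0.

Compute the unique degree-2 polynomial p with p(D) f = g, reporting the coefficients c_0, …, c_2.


c_0 = -3/2, c_1 = -2, c_2 = -1

D^0 f = -(3/2)x^7 + (2/3)x^3 - 6x - 3
D^1 f = -(21/2)x^6 + 2x^2 - 6
D^2 f = -63x^5 + 4x
matching coefficients of g against c_0 f + c_1 Df + … from the top degree down determines the c_i
solution: c_0 = -3/2, c_1 = -2, c_2 = -1


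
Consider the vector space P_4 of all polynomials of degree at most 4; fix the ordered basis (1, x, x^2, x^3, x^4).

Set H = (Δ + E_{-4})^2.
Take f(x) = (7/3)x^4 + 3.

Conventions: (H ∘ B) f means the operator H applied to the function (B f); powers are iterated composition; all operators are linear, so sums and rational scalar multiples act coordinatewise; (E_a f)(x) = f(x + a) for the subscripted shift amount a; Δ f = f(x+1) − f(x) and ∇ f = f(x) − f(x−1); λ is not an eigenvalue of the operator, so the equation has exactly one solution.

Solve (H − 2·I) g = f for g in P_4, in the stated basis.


write g with unknown coordinates in the stated basis and equate coefficients in (H − 2·I) g = f
solving from the highest basis element down gives g = -(7/3)x^4 + 56x^3 - 1736x^2 + 33600x - 974521/3
check: H g = -(7/3)x^4 + 112x^3 - 3472x^2 + 67200x - 1949033/3
so H g − 2·g = (7/3)x^4 + 3 = f ✓

g(x) = -(7/3)x^4 + 56x^3 - 1736x^2 + 33600x - 974521/3


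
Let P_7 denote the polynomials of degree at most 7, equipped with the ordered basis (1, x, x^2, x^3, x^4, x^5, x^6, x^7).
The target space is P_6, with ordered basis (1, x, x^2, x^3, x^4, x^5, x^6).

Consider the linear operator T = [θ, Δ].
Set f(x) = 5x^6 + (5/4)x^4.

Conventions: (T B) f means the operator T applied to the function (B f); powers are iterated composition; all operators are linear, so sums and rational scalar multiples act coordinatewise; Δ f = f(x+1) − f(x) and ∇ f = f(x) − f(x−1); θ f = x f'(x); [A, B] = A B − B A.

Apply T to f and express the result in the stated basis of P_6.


g(x) = -30x^5 - 150x^4 - 305x^3 - 315x^2 - 165x - 35

Δ f = 30x^5 + 75x^4 + 105x^3 + (165/2)x^2 + 35x + 25/4
θ Δ f = 150x^5 + 300x^4 + 315x^3 + 165x^2 + 35x
θ f = 30x^6 + 5x^4
Δ θ f = 180x^5 + 450x^4 + 620x^3 + 480x^2 + 200x + 35
[θ, Δ] f = -30x^5 - 150x^4 - 305x^3 - 315x^2 - 165x - 35


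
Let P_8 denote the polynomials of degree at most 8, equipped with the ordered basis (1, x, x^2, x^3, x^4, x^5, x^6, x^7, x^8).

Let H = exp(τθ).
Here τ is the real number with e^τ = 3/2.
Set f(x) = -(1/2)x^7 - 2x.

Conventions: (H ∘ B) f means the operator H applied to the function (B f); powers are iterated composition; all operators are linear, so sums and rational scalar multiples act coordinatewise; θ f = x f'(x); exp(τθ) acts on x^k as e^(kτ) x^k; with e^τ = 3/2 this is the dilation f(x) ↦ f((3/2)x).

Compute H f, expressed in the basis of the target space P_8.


exp(τθ) x^k = e^(kτ) x^k; with e^τ = 3/2 this sends x^k to (3/2)^k x^k
x ↦ 3/2 x
x^7 ↦ 2187/128 x^7
applying this coordinatewise to f: exp(τθ) f = -(2187/256)x^7 - 3x

the result is g(x) = -(2187/256)x^7 - 3x


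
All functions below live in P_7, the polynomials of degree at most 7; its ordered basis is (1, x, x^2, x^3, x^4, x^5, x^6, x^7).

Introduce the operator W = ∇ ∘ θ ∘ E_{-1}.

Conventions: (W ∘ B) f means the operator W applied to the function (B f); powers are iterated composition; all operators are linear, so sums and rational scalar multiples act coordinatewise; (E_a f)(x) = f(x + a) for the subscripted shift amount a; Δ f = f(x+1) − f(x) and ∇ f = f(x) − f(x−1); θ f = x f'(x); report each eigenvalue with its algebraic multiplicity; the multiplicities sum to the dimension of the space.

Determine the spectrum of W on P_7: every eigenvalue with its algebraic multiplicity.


image of 1: 0
image of x: 1
image of x^2: 4x - 4
image of x^3: 9x^2 - 21x + 12
image of x^4: 16x^3 - 60x^2 + 76x - 32
image of x^5: 25x^4 - 130x^3 + 260x^2 - 235x + 80
image of x^6: 36x^5 - 240x^4 + 660x^3 - 930x^2 + 666x - 192
image of x^7: 49x^6 - 399x^5 + 1400x^4 - 2695x^3 + 2982x^2 - 1785x + 448
the matrix is upper triangular; its diagonal is (0, 0, 0, 0, 0, 0, 0, 0)
for a triangular matrix the eigenvalues are the diagonal entries, with algebraic multiplicity their repetition count

λ = 0 (multiplicity 8)


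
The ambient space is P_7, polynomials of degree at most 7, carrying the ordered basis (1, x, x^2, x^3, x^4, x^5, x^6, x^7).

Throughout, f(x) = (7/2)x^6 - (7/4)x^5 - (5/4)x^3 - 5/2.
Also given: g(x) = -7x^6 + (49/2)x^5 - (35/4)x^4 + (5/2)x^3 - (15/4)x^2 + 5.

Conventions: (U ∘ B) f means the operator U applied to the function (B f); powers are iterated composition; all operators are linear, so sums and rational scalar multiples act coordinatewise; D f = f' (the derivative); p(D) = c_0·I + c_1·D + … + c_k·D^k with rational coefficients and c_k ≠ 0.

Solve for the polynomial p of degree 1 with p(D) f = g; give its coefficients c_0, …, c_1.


D^0 f = (7/2)x^6 - (7/4)x^5 - (5/4)x^3 - 5/2
D^1 f = 21x^5 - (35/4)x^4 - (15/4)x^2
matching coefficients of g against c_0 f + c_1 Df + … from the top degree down determines the c_i
solution: c_0 = -2, c_1 = 1

p(D) = -2·I + D, i.e. c_0 = -2, c_1 = 1
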